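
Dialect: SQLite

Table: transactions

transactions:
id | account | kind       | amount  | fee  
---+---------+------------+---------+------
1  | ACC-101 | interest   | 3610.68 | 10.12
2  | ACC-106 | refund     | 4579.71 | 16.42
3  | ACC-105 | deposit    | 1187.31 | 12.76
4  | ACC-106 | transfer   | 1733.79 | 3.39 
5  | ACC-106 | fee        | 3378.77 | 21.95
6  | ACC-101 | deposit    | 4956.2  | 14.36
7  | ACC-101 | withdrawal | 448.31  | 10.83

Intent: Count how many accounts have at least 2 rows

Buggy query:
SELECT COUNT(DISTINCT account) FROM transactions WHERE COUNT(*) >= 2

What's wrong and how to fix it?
Bug: COUNT(*) cannot appear in WHERE; the per-group count doesn't exist yet

Fix: Use a subquery that GROUPs and filters with HAVING, then count its rows

Corrected query:
SELECT COUNT(*) FROM (SELECT account FROM transactions GROUP BY account HAVING COUNT(*) >= 2)

Result:
COUNT(*)
--------
2       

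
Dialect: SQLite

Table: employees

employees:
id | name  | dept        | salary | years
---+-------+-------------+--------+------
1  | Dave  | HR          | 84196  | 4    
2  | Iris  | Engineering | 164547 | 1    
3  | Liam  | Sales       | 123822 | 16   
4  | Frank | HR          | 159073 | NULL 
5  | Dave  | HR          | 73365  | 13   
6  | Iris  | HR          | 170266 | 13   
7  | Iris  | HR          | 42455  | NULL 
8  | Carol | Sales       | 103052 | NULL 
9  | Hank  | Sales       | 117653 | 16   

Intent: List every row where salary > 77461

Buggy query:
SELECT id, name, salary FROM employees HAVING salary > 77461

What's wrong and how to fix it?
Bug: HAVING filters the output of aggregation, but this query has no GROUP BY and no aggregate functions, so SQLite rejects it (HAVING clause on a non-aggregate query); the condition here is per row

Fix: Replace HAVING with WHERE since the condition applies to individual rows

Corrected query:
SELECT id, name, salary FROM employees WHERE salary > 77461

Result:
id | name  | salary
---+-------+-------
1  | Dave  | 84196 
2  | Iris  | 164547
3  | Liam  | 123822
4  | Frank | 159073
6  | Iris  | 170266
8  | Carol | 103052
9  | Hank  | 117653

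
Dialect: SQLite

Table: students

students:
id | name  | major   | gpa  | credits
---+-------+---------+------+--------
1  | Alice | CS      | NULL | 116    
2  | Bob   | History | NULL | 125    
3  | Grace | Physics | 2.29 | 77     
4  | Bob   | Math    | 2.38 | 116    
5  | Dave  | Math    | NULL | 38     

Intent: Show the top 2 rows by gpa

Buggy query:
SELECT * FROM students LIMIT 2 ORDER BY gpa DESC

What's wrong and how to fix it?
Bug: LIMIT must come after ORDER BY

Fix: Sort with ORDER BY, then apply LIMIT

Corrected query:
SELECT * FROM students ORDER BY gpa DESC LIMIT 2

Result:
id | name  | major   | gpa  | credits
---+-------+---------+------+--------
4  | Bob   | Math    | 2.38 | 116    
3  | Grace | Physics | 2.29 | 77     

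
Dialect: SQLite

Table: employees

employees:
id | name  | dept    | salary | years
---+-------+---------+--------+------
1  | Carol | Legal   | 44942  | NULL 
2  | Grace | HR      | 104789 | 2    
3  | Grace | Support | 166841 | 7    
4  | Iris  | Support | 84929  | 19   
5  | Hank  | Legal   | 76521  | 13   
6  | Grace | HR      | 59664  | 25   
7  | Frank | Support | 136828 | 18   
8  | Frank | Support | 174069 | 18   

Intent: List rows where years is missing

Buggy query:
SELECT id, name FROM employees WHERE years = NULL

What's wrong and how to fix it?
Bug: Comparing to NULL with '=' never matches; NULL = NULL is unknown, not true

Fix: Replace '= NULL' with 'IS NULL'

Corrected query:
SELECT id, name FROM employees WHERE years IS NULL

Result:
id | name 
---+------
1  | Carol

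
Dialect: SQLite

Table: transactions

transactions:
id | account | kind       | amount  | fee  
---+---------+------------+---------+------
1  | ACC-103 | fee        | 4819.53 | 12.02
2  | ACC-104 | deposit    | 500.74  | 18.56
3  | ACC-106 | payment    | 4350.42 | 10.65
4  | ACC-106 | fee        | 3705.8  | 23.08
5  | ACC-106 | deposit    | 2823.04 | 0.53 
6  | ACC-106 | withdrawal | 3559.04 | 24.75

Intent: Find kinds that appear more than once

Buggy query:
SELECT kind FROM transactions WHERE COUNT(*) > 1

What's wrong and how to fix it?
Bug: WHERE can't reference COUNT(*); aggregates are computed after WHERE

Fix: Group first, then use HAVING for the count condition

Corrected query:
SELECT kind FROM transactions GROUP BY kind HAVING COUNT(*) > 1

Result:
kind   
-------
deposit
fee    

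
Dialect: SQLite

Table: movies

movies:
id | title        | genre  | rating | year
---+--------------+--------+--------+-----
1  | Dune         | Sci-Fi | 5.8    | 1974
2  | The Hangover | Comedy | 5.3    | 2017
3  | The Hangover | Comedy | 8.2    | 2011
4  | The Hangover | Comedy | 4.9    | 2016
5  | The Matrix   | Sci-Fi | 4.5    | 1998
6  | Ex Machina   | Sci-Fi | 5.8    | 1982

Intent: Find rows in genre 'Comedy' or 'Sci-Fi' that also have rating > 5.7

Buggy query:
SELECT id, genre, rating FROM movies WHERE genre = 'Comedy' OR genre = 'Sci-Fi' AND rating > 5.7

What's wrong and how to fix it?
Bug: Without parentheses, AND is evaluated before OR, so the rating filter only applies to the 'Sci-Fi' branch

Fix: Group the OR with parentheses (or use IN), then AND the threshold

Corrected query:
SELECT id, genre, rating FROM movies WHERE (genre = 'Comedy' OR genre = 'Sci-Fi') AND rating > 5.7

Result:
id | genre  | rating
---+--------+-------
1  | Sci-Fi | 5.8   
3  | Comedy | 8.2   
6  | Sci-Fi | 5.8   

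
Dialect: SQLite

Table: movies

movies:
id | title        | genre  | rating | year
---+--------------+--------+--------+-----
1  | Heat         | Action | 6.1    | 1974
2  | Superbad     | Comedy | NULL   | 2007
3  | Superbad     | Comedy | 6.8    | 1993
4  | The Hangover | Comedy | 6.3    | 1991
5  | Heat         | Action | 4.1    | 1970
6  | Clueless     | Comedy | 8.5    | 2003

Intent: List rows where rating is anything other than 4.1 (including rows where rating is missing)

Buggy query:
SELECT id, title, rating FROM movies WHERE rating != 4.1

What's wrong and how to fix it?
Bug: 'rating != 4.1' is unknown when rating is NULL, so NULL rows are silently excluded

Fix: Add an explicit OR rating IS NULL to include the missing-value rows

Corrected query:
SELECT id, title, rating FROM movies WHERE rating != 4.1 OR rating IS NULL

Result:
id | title        | rating
---+--------------+-------
1  | Heat         | 6.1   
2  | Superbad     | NULL  
3  | Superbad     | 6.8   
4  | The Hangover | 6.3   
6  | Clueless     | 8.5   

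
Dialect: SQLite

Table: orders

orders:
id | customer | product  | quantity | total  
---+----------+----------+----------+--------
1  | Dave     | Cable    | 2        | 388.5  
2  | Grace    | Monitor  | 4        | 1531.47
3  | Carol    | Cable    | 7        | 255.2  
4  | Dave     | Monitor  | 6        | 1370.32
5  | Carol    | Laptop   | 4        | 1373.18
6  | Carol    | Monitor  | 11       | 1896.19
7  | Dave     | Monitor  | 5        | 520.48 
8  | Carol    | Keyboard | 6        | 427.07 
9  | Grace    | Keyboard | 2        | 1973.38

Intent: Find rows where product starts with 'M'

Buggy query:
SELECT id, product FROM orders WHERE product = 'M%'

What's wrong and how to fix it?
Bug: '=' compares the literal string including the % character; pattern matching needs LIKE

Fix: Replace '=' with LIKE so 'M%' is treated as a pattern

Corrected query:
SELECT id, product FROM orders WHERE product LIKE 'M%'

Result:
id | product
---+--------
2  | Monitor
4  | Monitor
6  | Monitor
7  | Monitor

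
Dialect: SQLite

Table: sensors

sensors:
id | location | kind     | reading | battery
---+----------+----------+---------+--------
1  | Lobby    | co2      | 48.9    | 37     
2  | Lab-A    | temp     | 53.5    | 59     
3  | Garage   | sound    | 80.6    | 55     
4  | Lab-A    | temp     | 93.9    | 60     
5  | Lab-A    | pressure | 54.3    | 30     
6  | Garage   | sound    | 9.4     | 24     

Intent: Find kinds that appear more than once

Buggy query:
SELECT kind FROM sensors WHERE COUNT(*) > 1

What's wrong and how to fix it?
Bug: WHERE can't reference COUNT(*); aggregates are computed after WHERE

Fix: Group first, then use HAVING for the count condition

Corrected query:
SELECT kind FROM sensors GROUP BY kind HAVING COUNT(*) > 1

Result:
kind 
-----
sound
temp 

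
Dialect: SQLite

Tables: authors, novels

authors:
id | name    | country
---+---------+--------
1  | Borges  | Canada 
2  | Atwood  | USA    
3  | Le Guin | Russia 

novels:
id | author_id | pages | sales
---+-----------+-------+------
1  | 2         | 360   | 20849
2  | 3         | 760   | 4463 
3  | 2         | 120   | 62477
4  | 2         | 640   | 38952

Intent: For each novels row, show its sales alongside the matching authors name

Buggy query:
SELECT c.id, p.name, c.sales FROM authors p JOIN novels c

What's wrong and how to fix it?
Bug: Missing join condition: each novels row is matched to all authors rows instead of just its own

Fix: Specify the join condition linking the foreign key to the parent id

Corrected query:
SELECT c.id, p.name, c.sales FROM authors p JOIN novels c ON c.author_id = p.id

Result:
id | name    | sales
---+---------+------
1  | Atwood  | 20849
2  | Le Guin | 4463 
3  | Atwood  | 62477
4  | Atwood  | 38952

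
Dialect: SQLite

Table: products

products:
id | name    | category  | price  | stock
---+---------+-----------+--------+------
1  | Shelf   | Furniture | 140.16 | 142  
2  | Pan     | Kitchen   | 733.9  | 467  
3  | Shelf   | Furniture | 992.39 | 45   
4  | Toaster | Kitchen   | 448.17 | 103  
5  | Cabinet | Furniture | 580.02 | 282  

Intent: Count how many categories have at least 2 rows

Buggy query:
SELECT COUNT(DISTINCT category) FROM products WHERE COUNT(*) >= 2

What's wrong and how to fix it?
Bug: WHERE filters individual rows, not groups, so a group-level COUNT is invalid there

Fix: Group first with HAVING COUNT(*) >= 2, then COUNT the resulting groups

Corrected query:
SELECT COUNT(*) FROM (SELECT category FROM products GROUP BY category HAVING COUNT(*) >= 2)

Result:
COUNT(*)
--------
2       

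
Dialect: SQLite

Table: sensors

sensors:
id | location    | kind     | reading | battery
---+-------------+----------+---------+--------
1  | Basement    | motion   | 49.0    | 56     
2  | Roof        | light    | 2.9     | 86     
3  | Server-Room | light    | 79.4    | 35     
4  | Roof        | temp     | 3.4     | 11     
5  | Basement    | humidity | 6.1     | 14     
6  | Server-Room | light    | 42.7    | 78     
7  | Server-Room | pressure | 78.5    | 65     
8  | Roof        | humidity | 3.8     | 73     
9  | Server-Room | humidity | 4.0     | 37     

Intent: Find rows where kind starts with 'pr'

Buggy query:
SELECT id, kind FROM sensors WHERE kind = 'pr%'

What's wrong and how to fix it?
Bug: '=' compares the literal string including the % character; pattern matching needs LIKE

Fix: Use LIKE for wildcard pattern matching

Corrected query:
SELECT id, kind FROM sensors WHERE kind LIKE 'pr%'

Result:
id | kind    
---+---------
7  | pressure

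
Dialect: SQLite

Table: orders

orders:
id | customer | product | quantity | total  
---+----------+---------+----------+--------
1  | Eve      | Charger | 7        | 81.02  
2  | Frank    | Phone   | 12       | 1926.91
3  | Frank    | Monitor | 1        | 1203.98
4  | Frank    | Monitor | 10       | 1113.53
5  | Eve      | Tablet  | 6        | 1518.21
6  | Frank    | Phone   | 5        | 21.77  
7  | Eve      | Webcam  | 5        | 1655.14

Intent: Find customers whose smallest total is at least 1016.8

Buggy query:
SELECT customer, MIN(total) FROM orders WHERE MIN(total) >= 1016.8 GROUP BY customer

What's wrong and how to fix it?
Bug: Aggregates like MIN are computed per group after WHERE runs

Fix: Replace WHERE with HAVING after the GROUP BY

Corrected query:
SELECT customer, MIN(total) FROM orders GROUP BY customer HAVING MIN(total) >= 1016.8

Result:
(no rows)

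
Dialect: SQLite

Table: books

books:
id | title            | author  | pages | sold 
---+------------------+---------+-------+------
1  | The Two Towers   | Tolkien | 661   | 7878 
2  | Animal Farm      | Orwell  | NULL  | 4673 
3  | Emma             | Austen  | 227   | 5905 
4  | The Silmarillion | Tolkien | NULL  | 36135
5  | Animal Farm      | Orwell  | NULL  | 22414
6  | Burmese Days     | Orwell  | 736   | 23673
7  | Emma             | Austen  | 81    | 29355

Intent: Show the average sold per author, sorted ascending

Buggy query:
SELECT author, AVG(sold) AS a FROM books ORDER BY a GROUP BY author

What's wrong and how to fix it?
Bug: GROUP BY must precede ORDER BY

Fix: Move ORDER BY to the end, after GROUP BY

Corrected query:
SELECT author, AVG(sold) AS a FROM books GROUP BY author ORDER BY a

Result:
author  | a      
--------+--------
Orwell  | 16920  
Austen  | 17630  
Tolkien | 22006.5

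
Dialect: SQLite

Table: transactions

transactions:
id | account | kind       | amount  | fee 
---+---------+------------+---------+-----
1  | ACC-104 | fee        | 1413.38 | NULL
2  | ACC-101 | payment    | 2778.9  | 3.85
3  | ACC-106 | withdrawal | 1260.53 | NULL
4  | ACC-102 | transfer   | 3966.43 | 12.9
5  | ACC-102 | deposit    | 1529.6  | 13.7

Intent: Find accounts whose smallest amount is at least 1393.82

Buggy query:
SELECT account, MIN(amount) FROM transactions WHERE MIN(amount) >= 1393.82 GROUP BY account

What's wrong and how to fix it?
Bug: MIN() in WHERE is a misuse of aggregate

Fix: Use HAVING for the per-group MIN condition

Corrected query:
SELECT account, MIN(amount) FROM transactions GROUP BY account HAVING MIN(amount) >= 1393.82

Result:
account | MIN(amount)
--------+------------
ACC-101 | 2778.9     
ACC-102 | 1529.6     
ACC-104 | 1413.38    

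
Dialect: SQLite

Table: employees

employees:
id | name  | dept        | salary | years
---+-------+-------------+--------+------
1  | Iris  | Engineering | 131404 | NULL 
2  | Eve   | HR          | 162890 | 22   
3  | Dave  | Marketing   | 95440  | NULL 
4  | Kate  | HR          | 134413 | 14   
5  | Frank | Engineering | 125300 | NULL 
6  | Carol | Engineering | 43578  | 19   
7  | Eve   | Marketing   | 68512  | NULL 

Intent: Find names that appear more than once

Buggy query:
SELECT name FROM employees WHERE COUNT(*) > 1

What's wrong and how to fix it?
Bug: COUNT(*) is an aggregate and cannot be used in WHERE

Fix: Group first, then use HAVING for the count condition

Corrected query:
SELECT name FROM employees GROUP BY name HAVING COUNT(*) > 1

Result:
name
----
Eve 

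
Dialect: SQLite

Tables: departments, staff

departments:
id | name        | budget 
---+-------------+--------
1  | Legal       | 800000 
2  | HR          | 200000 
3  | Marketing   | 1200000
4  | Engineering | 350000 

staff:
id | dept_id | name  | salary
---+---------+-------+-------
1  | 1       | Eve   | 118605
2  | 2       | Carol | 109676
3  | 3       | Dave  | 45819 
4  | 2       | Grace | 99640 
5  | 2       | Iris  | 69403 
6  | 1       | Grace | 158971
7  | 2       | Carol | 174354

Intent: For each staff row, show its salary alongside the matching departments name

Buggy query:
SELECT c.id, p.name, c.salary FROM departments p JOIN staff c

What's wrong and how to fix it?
Bug: Missing join condition: each staff row is matched to all departments rows instead of just its own

Fix: Specify the join condition linking the foreign key to the parent id

Corrected query:
SELECT c.id, p.name, c.salary FROM departments p JOIN staff c ON c.dept_id = p.id

Result:
id | name      | salary
---+-----------+-------
1  | Legal     | 118605
2  | HR        | 109676
3  | Marketing | 45819 
4  | HR        | 99640 
5  | HR        | 69403 
6  | Legal     | 158971
7  | HR        | 174354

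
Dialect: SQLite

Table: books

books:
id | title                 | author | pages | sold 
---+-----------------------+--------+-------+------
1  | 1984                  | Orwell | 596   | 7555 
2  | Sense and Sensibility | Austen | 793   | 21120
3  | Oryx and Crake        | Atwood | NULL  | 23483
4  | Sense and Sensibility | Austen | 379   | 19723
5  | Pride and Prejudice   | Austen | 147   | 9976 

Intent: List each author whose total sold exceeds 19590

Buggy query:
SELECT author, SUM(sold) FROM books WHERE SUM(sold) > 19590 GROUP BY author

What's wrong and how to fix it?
Bug: SUM(sold) is an aggregate, but WHERE filters rows before aggregation

Fix: Move the aggregate condition to a HAVING clause

Corrected query:
SELECT author, SUM(sold) FROM books GROUP BY author HAVING SUM(sold) > 19590

Result:
author | SUM(sold)
-------+----------
Atwood | 23483    
Austen | 50819    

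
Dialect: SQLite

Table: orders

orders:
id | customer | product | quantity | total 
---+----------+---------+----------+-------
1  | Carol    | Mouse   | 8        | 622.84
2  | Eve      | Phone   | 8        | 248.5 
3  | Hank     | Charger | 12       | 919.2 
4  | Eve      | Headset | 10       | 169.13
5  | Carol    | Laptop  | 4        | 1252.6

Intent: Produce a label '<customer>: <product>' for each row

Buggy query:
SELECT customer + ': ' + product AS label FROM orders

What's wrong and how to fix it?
Bug: SQLite uses || for string concatenation; + coerces text to numbers (yielding 0)

Fix: Replace + with || to concatenate text

Corrected query:
SELECT customer || ': ' || product AS label FROM orders

Result:
label        
-------------
Carol: Mouse 
Eve: Phone   
Hank: Charger
Eve: Headset 
Carol: Laptop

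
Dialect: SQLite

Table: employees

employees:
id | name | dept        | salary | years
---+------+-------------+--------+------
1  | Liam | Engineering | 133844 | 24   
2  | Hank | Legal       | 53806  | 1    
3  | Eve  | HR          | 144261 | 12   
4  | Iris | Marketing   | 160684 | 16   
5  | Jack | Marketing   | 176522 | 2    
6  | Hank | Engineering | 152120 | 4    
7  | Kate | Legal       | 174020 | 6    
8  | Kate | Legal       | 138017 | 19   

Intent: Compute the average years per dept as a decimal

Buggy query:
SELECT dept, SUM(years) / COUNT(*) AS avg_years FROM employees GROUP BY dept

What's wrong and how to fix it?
Bug: SUM(years) and COUNT(*) are both integers; the division truncates the fractional part

Fix: Multiply by 1.0 (or CAST to REAL) to force floating-point division

Corrected query:
SELECT dept, SUM(years) * 1.0 / COUNT(*) AS avg_years FROM employees GROUP BY dept

Result:
dept        | avg_years
------------+----------
Engineering | 14       
HR          | 12       
Legal       | 8.666667 
Marketing   | 9        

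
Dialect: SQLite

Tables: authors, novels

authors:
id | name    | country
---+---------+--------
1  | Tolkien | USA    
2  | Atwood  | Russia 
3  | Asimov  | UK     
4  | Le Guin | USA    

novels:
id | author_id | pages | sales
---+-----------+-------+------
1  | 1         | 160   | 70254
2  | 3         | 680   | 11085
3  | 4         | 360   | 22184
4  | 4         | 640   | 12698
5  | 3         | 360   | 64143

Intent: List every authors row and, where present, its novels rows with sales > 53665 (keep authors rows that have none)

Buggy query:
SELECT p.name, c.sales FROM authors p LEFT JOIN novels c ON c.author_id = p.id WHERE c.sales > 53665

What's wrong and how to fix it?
Bug: Filtering c.sales in WHERE discards the NULL rows produced by LEFT JOIN, turning it into an inner join

Fix: Move the right-table condition into the ON clause so unmatched parents are kept

Corrected query:
SELECT p.name, c.sales FROM authors p LEFT JOIN novels c ON c.author_id = p.id AND c.sales > 53665

Result:
name    | sales
--------+------
Tolkien | 70254
Atwood  | NULL 
Asimov  | 64143
Le Guin | NULL 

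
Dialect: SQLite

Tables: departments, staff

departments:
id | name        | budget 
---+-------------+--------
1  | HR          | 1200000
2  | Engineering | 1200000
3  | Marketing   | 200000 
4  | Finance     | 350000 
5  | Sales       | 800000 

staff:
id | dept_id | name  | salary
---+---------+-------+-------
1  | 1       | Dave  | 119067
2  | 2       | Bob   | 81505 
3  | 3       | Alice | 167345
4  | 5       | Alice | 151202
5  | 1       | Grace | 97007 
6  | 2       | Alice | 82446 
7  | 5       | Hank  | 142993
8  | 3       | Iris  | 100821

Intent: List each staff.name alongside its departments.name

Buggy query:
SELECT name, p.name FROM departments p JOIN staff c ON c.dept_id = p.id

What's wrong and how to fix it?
Bug: Both tables have a 'name' column; the unqualified reference is ambiguous

Fix: Qualify the column with its table alias (c.name)

Corrected query:
SELECT c.name, p.name FROM departments p JOIN staff c ON c.dept_id = p.id

Result:
name  | name       
------+------------
Dave  | HR         
Bob   | Engineering
Alice | Marketing  
Alice | Sales      
Grace | HR         
Alice | Engineering
Hank  | Sales      
Iris  | Marketing  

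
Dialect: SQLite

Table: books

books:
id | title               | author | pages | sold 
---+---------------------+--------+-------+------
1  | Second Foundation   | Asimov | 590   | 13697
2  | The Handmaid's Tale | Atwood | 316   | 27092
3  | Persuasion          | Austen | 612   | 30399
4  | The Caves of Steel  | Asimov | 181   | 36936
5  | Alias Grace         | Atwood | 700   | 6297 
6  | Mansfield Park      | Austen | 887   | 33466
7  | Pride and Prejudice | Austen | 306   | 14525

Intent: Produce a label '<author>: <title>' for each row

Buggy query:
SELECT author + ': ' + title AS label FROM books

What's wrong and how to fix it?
Bug: SQLite uses || for string concatenation; + coerces text to numbers (yielding 0)

Fix: Replace + with || to concatenate text

Corrected query:
SELECT author || ': ' || title AS label FROM books

Result:
label                      
---------------------------
Asimov: Second Foundation  
Atwood: The Handmaid's Tale
Austen: Persuasion         
Asimov: The Caves of Steel 
Atwood: Alias Grace        
Austen: Mansfield Park     
Austen: Pride and Prejudice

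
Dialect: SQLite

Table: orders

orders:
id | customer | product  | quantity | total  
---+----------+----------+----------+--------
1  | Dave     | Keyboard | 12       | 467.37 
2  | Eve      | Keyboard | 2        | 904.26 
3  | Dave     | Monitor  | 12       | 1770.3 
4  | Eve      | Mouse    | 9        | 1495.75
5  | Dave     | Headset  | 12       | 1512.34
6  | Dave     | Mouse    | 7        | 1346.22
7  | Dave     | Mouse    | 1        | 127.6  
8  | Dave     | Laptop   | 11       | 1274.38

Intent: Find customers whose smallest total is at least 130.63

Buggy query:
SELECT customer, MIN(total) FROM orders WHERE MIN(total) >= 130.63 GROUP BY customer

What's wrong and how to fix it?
Bug: MIN() in WHERE is a misuse of aggregate

Fix: Use HAVING for the per-group MIN condition

Corrected query:
SELECT customer, MIN(total) FROM orders GROUP BY customer HAVING MIN(total) >= 130.63

Result:
customer | MIN(total)
---------+-----------
Eve      | 904.26    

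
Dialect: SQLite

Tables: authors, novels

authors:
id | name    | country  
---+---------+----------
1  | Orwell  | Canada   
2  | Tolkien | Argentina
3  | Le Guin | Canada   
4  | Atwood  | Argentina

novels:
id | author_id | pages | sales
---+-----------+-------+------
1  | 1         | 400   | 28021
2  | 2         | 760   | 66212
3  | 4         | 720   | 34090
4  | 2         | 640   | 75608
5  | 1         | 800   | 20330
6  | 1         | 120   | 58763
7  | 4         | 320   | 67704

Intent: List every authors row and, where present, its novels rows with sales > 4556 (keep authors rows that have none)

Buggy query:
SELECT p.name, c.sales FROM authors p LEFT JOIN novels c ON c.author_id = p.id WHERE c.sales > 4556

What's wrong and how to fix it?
Bug: A WHERE condition on the right-hand table after LEFT JOIN drops unmatched parents

Fix: Move the right-table condition into the ON clause so unmatched parents are kept

Corrected query:
SELECT p.name, c.sales FROM authors p LEFT JOIN novels c ON c.author_id = p.id AND c.sales > 4556

Result:
name    | sales
--------+------
Orwell  | 20330
Orwell  | 28021
Orwell  | 58763
Tolkien | 66212
Tolkien | 75608
Le Guin | NULL 
Atwood  | 34090
Atwood  | 67704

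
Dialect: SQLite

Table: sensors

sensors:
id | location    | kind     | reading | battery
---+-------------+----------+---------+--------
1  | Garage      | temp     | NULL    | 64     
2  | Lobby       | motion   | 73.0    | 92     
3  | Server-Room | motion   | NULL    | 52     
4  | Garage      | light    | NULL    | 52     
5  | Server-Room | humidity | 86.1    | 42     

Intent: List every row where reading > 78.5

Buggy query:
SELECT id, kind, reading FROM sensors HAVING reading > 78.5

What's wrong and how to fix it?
Bug: This is a non-aggregate query (no GROUP BY, no aggregates), so in SQLite the HAVING clause is invalid here; a row-level condition belongs in WHERE

Fix: Replace HAVING with WHERE since the condition applies to individual rows

Corrected query:
SELECT id, kind, reading FROM sensors WHERE reading > 78.5

Result:
id | kind     | reading
---+----------+--------
5  | humidity | 86.1   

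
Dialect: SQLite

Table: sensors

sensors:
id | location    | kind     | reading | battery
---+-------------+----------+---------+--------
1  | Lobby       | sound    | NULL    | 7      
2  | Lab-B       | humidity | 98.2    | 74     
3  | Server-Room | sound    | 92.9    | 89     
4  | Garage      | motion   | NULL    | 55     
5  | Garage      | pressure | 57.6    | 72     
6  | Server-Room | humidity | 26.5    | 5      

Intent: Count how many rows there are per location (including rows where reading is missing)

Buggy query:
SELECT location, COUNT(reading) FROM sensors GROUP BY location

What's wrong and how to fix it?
Bug: COUNT(reading) skips NULLs, so groups with missing reading are undercounted

Fix: Use COUNT(*) to count all rows regardless of NULL

Corrected query:
SELECT location, COUNT(*) FROM sensors GROUP BY location

Result:
location    | COUNT(*)
------------+---------
Garage      | 2       
Lab-B       | 1       
Lobby       | 1       
Server-Room | 2       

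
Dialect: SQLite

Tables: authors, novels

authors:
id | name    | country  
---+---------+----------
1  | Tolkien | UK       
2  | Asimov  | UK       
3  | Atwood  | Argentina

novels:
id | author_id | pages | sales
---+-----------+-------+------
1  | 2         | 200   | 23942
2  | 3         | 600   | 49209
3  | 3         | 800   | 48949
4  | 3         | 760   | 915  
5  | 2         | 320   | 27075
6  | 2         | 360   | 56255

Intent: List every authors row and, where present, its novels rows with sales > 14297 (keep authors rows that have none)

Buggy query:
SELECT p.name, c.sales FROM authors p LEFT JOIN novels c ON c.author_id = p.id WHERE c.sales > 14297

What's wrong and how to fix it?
Bug: Filtering c.sales in WHERE discards the NULL rows produced by LEFT JOIN, turning it into an inner join

Fix: Put 'c.sales > 14297' in the JOIN's ON clause instead of WHERE

Corrected query:
SELECT p.name, c.sales FROM authors p LEFT JOIN novels c ON c.author_id = p.id AND c.sales > 14297

Result:
name    | sales
--------+------
Tolkien | NULL 
Asimov  | 23942
Asimov  | 27075
Asimov  | 56255
Atwood  | 48949
Atwood  | 49209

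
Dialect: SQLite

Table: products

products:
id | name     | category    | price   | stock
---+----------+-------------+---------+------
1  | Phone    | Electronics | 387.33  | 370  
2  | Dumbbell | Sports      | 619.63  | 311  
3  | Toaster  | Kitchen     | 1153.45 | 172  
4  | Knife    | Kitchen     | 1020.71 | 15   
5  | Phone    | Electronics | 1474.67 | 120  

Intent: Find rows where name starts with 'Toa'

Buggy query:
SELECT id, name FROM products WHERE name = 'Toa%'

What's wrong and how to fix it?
Bug: Wildcards only work with LIKE; '=' treats '%' as a literal character

Fix: Replace '=' with LIKE so 'Toa%' is treated as a pattern

Corrected query:
SELECT id, name FROM products WHERE name LIKE 'Toa%'

Result:
id | name   
---+--------
3  | Toaster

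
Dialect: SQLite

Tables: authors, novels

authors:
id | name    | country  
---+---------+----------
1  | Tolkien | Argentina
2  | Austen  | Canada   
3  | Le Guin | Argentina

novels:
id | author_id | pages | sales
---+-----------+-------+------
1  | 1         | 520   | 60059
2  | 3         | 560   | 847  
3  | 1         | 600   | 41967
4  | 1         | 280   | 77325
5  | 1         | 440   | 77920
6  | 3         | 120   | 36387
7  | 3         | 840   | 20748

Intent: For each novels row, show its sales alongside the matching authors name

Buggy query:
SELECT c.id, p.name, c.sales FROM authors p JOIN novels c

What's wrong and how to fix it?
Bug: Missing join condition: each novels row is matched to all authors rows instead of just its own

Fix: Add ON c.author_id = p.id to the JOIN

Corrected query:
SELECT c.id, p.name, c.sales FROM authors p JOIN novels c ON c.author_id = p.id

Result:
id | name    | sales
---+---------+------
1  | Tolkien | 60059
2  | Le Guin | 847  
3  | Tolkien | 41967
4  | Tolkien | 77325
5  | Tolkien | 77920
6  | Le Guin | 36387
7  | Le Guin | 20748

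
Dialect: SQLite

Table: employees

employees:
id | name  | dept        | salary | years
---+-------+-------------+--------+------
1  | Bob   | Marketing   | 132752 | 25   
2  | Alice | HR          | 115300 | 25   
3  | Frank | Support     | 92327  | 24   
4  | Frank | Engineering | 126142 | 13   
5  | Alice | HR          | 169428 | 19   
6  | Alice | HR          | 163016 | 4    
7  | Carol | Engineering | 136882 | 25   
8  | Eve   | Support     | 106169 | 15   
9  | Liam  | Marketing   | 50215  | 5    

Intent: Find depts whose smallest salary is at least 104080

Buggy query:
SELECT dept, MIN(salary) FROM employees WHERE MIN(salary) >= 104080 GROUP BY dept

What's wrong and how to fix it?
Bug: MIN() in WHERE is a misuse of aggregate

Fix: Use HAVING for the per-group MIN condition

Corrected query:
SELECT dept, MIN(salary) FROM employees GROUP BY dept HAVING MIN(salary) >= 104080

Result:
dept        | MIN(salary)
------------+------------
Engineering | 126142     
HR          | 115300     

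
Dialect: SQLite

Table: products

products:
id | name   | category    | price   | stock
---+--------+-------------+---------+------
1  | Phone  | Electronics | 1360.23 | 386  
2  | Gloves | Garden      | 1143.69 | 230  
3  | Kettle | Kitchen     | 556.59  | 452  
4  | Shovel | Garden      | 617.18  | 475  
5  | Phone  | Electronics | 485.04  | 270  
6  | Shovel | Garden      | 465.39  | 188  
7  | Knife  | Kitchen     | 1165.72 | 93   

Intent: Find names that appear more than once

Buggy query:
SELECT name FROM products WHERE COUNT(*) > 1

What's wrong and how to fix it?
Bug: COUNT(*) is an aggregate and cannot be used in WHERE

Fix: Group first, then use HAVING for the count condition

Corrected query:
SELECT name FROM products GROUP BY name HAVING COUNT(*) > 1

Result:
name  
------
Phone 
Shovel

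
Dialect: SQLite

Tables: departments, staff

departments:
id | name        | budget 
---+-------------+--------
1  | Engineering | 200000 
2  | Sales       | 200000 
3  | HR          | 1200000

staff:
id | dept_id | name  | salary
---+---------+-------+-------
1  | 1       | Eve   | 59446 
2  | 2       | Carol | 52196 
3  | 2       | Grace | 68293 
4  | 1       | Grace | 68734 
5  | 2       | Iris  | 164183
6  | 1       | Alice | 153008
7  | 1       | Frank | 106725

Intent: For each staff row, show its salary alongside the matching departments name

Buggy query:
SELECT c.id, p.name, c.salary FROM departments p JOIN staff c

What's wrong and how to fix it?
Bug: JOIN with no ON clause produces a cartesian product; every staff row pairs with every departments row

Fix: Specify the join condition linking the foreign key to the parent id

Corrected query:
SELECT c.id, p.name, c.salary FROM departments p JOIN staff c ON c.dept_id = p.id

Result:
id | name        | salary
---+-------------+-------
1  | Engineering | 59446 
2  | Sales       | 52196 
3  | Sales       | 68293 
4  | Engineering | 68734 
5  | Sales       | 164183
6  | Engineering | 153008
7  | Engineering | 106725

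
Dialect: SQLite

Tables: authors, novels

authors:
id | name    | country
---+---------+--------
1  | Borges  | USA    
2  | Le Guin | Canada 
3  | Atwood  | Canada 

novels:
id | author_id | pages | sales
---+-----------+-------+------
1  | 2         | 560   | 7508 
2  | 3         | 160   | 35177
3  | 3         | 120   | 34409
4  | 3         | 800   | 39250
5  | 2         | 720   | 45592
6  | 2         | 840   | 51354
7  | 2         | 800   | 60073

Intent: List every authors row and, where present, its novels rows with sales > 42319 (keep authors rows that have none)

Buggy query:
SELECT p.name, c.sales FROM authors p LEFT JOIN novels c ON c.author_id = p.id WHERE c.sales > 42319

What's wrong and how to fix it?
Bug: Filtering c.sales in WHERE discards the NULL rows produced by LEFT JOIN, turning it into an inner join

Fix: Move the right-table condition into the ON clause so unmatched parents are kept

Corrected query:
SELECT p.name, c.sales FROM authors p LEFT JOIN novels c ON c.author_id = p.id AND c.sales > 42319

Result:
name    | sales
--------+------
Borges  | NULL 
Le Guin | 45592
Le Guin | 51354
Le Guin | 60073
Atwood  | NULL 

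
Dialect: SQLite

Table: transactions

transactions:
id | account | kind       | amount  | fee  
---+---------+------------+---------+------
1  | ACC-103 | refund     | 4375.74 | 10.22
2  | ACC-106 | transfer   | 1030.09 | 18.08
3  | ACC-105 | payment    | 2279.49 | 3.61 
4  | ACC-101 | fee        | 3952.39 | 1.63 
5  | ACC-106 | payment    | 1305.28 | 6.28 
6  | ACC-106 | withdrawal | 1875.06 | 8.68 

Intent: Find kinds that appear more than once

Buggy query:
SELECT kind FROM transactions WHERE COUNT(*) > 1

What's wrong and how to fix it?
Bug: WHERE can't reference COUNT(*); aggregates are computed after WHERE

Fix: Group first, then use HAVING for the count condition

Corrected query:
SELECT kind FROM transactions GROUP BY kind HAVING COUNT(*) > 1

Result:
kind   
-------
payment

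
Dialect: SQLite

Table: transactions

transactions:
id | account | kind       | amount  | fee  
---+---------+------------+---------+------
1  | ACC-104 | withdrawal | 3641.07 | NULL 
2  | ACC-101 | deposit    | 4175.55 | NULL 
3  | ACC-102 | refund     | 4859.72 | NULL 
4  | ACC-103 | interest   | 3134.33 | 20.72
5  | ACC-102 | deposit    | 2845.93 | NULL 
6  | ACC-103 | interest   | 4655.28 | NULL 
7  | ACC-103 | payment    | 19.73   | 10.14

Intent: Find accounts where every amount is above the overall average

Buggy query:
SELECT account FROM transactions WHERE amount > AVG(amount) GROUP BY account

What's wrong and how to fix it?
Bug: AVG() is an aggregate; it can't sit directly in WHERE

Fix: Use a subquery for AVG and a HAVING MIN(...) filter so the condition holds for every row in the group

Corrected query:
SELECT account FROM transactions GROUP BY account HAVING MIN(amount) > (SELECT AVG(amount) FROM transactions)

Result:
account
-------
ACC-101
ACC-104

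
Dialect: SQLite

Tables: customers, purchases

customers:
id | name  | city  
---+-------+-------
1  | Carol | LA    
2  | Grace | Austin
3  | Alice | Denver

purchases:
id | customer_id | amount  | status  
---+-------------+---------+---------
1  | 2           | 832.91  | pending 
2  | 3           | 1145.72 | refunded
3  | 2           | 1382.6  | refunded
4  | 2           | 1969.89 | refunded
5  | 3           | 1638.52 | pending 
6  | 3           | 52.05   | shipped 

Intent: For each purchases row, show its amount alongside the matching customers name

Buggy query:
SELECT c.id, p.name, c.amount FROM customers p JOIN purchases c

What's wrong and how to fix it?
Bug: Missing join condition: each purchases row is matched to all customers rows instead of just its own

Fix: Add ON c.customer_id = p.id to the JOIN

Corrected query:
SELECT c.id, p.name, c.amount FROM customers p JOIN purchases c ON c.customer_id = p.id

Result:
id | name  | amount 
---+-------+--------
1  | Grace | 832.91 
2  | Alice | 1145.72
3  | Grace | 1382.6 
4  | Grace | 1969.89
5  | Alice | 1638.52
6  | Alice | 52.05  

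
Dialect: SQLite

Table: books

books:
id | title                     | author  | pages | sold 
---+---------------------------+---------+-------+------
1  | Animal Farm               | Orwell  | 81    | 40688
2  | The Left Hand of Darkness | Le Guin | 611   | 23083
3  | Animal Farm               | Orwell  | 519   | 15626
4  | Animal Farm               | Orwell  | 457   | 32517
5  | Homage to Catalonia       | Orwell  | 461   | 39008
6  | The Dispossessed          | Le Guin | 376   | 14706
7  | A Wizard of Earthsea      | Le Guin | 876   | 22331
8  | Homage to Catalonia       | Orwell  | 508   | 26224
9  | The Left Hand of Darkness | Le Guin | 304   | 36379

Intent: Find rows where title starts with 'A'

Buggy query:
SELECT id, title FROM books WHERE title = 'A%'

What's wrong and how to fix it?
Bug: '=' compares the literal string including the % character; pattern matching needs LIKE

Fix: Replace '=' with LIKE so 'A%' is treated as a pattern

Corrected query:
SELECT id, title FROM books WHERE title LIKE 'A%'

Result:
id | title               
---+---------------------
1  | Animal Farm         
3  | Animal Farm         
4  | Animal Farm         
7  | A Wizard of Earthsea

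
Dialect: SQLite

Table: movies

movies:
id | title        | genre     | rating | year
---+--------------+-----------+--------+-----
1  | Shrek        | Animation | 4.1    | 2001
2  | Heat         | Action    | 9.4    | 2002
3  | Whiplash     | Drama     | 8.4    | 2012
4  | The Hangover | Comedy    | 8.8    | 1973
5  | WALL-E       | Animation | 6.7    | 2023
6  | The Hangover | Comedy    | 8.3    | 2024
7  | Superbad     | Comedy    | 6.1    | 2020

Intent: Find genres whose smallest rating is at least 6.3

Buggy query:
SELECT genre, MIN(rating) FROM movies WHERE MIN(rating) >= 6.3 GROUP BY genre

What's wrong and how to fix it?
Bug: Aggregates like MIN are computed per group after WHERE runs

Fix: Replace WHERE with HAVING after the GROUP BY

Corrected query:
SELECT genre, MIN(rating) FROM movies GROUP BY genre HAVING MIN(rating) >= 6.3

Result:
genre  | MIN(rating)
-------+------------
Action | 9.4        
Drama  | 8.4        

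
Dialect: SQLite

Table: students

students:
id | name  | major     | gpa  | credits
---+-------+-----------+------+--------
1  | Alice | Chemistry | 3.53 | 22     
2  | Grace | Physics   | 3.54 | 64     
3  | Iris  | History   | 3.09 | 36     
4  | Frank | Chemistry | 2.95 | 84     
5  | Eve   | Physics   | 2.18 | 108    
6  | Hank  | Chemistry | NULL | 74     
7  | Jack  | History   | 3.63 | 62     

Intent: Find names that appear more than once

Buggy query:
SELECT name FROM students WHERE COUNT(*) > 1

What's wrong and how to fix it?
Bug: COUNT(*) is an aggregate and cannot be used in WHERE

Fix: Group first, then use HAVING for the count condition

Corrected query:
SELECT name FROM students GROUP BY name HAVING COUNT(*) > 1

Result:
(no rows)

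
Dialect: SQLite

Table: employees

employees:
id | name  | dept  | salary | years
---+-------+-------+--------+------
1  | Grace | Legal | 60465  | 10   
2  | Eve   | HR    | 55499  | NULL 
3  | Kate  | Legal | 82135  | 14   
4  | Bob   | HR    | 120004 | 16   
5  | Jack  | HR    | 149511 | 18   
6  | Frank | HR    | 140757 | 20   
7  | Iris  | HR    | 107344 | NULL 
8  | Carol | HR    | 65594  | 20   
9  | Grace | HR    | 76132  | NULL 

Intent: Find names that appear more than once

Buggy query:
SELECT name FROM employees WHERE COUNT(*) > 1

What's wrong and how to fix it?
Bug: WHERE can't reference COUNT(*); aggregates are computed after WHERE

Fix: GROUP BY name, then filter groups with HAVING COUNT(*) > 1

Corrected query:
SELECT name FROM employees GROUP BY name HAVING COUNT(*) > 1

Result:
name 
-----
Grace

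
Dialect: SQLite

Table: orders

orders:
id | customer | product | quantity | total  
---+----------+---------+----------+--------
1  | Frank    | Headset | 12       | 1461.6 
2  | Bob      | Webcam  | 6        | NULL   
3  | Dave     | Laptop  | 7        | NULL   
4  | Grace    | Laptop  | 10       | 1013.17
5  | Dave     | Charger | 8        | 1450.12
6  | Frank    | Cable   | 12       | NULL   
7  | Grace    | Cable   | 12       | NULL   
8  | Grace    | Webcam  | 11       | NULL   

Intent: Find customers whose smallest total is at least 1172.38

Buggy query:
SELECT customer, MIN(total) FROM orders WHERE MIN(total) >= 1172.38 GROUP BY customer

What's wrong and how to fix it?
Bug: MIN() in WHERE is a misuse of aggregate

Fix: Use HAVING for the per-group MIN condition

Corrected query:
SELECT customer, MIN(total) FROM orders GROUP BY customer HAVING MIN(total) >= 1172.38

Result:
customer | MIN(total)
---------+-----------
Dave     | 1450.12   
Frank    | 1461.6    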